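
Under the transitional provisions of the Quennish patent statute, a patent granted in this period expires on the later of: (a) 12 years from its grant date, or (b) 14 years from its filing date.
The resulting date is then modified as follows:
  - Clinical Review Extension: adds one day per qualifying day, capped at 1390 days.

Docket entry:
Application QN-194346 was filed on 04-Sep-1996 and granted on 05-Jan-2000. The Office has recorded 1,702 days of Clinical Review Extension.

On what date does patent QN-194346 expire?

October 26, 2015

(a) grant + 12 years → 5 January 2012.
(b) filing + 14 years → 4 September 2010.
Later of the two: 5 January 2012.
Clinical Review Extension: 1702 days claimed exceeds the 1390-day cap, so +1390 days → 26 October 2015.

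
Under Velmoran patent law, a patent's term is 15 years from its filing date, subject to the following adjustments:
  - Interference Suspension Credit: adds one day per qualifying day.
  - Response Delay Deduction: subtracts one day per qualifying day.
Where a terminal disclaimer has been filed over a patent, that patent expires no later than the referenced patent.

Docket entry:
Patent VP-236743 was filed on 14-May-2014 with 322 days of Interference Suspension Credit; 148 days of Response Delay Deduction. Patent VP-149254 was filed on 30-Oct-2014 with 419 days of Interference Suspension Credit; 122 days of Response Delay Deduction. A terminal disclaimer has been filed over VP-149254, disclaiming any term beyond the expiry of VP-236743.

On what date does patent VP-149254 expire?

2029-11-04

Natural term of VP-149254:
  Base: filing + 15 years → 30 October 2029.
  Interference Suspension Credit: +419 days → 23 December 2030.
  Response Delay Deduction: −122 days → 23 August 2030.
Expiry of referenced patent VP-236743:
  Base: filing + 15 years → 14 May 2029.
  Interference Suspension Credit: +322 days → 1 April 2030.
  Response Delay Deduction: −148 days → 4 November 2029.
Terminal disclaimer: VP-149254 expires on the earlier of 23 August 2030 and 4 November 2029.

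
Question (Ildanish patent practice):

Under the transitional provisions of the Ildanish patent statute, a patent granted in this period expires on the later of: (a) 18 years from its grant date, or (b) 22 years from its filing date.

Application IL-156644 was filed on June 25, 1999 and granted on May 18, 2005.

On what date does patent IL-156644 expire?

(a) grant + 18 years → 18 May 2023.
(b) filing + 22 years → 25 June 2021.
Later of the two: 18 May 2023.

2023-05-18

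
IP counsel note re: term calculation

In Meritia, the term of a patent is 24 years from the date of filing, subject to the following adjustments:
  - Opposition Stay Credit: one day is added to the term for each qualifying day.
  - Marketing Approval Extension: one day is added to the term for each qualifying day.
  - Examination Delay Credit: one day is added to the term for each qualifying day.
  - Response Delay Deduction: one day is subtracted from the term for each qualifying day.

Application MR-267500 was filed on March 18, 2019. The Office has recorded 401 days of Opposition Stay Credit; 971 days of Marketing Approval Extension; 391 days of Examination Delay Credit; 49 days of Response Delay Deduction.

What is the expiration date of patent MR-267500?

Base term: filing date + 24 years → 18 March 2043.
Opposition Stay Credit: +401 days → 22 April 2044.
Marketing Approval Extension: +971 days → 19 December 2046.
Examination Delay Credit: +391 days → 14 January 2048.
Response Delay Deduction: −49 days → 26 November 2047.

2047-11-26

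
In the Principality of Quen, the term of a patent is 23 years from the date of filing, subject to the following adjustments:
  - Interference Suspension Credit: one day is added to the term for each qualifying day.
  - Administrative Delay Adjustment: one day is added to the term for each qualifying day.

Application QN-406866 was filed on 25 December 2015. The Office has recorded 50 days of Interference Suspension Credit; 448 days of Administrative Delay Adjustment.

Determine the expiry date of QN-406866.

Base term: filing date + 23 years → 25 December 2038.
Interference Suspension Credit: +50 days → 13 February 2039.
Administrative Delay Adjustment: +448 days → 6 May 2040.

2040-05-06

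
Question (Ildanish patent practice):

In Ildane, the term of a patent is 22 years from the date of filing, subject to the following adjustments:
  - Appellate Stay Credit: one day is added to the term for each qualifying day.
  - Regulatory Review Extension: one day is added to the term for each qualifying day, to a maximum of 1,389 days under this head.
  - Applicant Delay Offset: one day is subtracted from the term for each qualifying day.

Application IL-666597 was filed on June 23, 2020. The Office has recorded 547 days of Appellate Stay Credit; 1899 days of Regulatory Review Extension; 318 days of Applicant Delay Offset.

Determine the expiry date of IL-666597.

November 27, 2046

Base term: filing date + 22 years → 23 June 2042.
Appellate Stay Credit: +547 days → 22 December 2043.
Regulatory Review Extension: 1899 days claimed exceeds the 1389-day cap, so +1389 days → 11 October 2047.
Applicant Delay Offset: −318 days → 27 November 2046.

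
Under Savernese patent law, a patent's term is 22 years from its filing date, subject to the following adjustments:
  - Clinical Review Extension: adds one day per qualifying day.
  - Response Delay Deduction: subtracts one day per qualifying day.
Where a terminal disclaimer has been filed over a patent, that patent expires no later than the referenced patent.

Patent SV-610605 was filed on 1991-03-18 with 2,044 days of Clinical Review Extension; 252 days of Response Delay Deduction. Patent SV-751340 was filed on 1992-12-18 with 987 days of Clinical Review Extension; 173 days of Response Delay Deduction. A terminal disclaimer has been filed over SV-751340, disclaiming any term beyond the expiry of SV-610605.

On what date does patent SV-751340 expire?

Natural term of SV-751340:
  Base: filing + 22 years → 18 December 2014.
  Clinical Review Extension: +987 days → 31 August 2017.
  Response Delay Deduction: −173 days → 11 March 2017.
Expiry of referenced patent SV-610605:
  Base: filing + 22 years → 18 March 2013.
  Clinical Review Extension: +2044 days → 22 October 2018.
  Response Delay Deduction: −252 days → 12 February 2018.
Terminal disclaimer: SV-751340 expires on the earlier of 11 March 2017 and 12 February 2018.

March 11, 2017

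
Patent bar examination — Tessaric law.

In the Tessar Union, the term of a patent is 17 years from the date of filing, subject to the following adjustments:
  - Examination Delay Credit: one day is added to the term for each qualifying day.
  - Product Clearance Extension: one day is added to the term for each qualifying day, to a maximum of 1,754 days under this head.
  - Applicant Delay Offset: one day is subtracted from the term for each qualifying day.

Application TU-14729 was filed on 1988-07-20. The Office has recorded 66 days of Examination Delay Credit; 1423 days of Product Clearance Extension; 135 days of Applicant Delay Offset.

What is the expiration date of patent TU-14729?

2009-04-04

Base term: filing date + 17 years → 20 July 2005.
Examination Delay Credit: +66 days → 24 September 2005.
Product Clearance Extension: 1423 days (within the 1754-day cap) → +1423 days → 17 August 2009.
Applicant Delay Offset: −135 days → 4 April 2009.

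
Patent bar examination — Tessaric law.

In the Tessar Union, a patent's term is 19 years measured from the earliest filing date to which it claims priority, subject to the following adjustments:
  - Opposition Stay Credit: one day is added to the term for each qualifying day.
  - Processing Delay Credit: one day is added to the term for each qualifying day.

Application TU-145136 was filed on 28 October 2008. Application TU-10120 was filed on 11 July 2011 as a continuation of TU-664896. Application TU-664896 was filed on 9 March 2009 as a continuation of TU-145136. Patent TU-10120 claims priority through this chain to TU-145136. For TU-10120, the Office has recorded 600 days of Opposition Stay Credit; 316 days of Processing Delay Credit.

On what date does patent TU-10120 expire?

2030-05-01

Earliest priority filing: 28 October 2008.
Base term: 28 October 2008 + 19 years → 28 October 2027.
Opposition Stay Credit: +600 days → 19 June 2029.
Processing Delay Credit: +316 days → 1 May 2030.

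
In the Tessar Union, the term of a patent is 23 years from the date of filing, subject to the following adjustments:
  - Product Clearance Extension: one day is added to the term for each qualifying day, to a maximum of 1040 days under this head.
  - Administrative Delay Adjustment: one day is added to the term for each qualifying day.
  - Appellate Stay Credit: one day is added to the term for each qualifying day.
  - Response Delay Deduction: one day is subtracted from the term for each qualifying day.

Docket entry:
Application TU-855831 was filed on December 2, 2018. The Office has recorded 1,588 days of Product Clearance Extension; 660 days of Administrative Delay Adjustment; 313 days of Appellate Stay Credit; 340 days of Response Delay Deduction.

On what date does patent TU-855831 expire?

Base term: filing date + 23 years → 2 December 2041.
Product Clearance Extension: 1588 days claimed exceeds the 1040-day cap, so +1040 days → 7 October 2044.
Administrative Delay Adjustment: +660 days → 29 July 2046.
Appellate Stay Credit: +313 days → 7 June 2047.
Response Delay Deduction: −340 days → 2 July 2046.

2046-07-02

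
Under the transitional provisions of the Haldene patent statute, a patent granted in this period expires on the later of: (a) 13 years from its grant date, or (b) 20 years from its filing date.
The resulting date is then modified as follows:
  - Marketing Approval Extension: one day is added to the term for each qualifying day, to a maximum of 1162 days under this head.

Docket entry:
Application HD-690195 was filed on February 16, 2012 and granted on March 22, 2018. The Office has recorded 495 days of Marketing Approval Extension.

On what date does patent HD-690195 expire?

June 25, 2033

(a) grant + 13 years → 22 March 2031.
(b) filing + 20 years → 16 February 2032.
Later of the two: 16 February 2032.
Marketing Approval Extension: 495 days (within the 1162-day cap) → +495 days → 25 June 2033.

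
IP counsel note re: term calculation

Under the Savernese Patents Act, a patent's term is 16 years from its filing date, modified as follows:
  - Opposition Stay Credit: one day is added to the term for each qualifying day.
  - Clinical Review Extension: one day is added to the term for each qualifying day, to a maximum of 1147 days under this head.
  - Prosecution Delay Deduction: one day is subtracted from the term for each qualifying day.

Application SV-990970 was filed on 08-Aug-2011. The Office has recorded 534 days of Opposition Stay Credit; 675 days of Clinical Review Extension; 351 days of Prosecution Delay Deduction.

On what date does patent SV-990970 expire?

Base term: filing date + 16 years → 8 August 2027.
Opposition Stay Credit: +534 days → 23 January 2029.
Clinical Review Extension: 675 days (within the 1147-day cap) → +675 days → 29 November 2030.
Prosecution Delay Deduction: −351 days → 13 December 2029.

December 13, 2029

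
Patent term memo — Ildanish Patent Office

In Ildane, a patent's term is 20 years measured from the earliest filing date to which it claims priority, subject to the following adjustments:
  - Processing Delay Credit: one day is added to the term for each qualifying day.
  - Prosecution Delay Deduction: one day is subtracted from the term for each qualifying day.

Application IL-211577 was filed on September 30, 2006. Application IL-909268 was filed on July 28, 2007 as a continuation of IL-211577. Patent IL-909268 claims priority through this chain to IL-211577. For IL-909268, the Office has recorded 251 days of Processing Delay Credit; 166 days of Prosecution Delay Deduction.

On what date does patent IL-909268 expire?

Earliest priority filing: 30 September 2006.
Base term: 30 September 2006 + 20 years → 30 September 2026.
Processing Delay Credit: +251 days → 8 June 2027.
Prosecution Delay Deduction: −166 days → 24 December 2026.

2026-12-24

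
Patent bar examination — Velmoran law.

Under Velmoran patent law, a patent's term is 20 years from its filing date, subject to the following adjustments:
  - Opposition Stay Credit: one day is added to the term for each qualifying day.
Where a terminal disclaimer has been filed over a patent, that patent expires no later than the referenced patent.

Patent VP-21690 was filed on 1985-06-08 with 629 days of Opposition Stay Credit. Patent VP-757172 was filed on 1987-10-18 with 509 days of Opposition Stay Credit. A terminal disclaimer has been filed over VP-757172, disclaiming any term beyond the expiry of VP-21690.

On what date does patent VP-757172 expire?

February 27, 2007

Natural term of VP-757172:
  Base: filing + 20 years → 18 October 2007.
  Opposition Stay Credit: +509 days → 10 March 2009.
Expiry of referenced patent VP-21690:
  Base: filing + 20 years → 8 June 2005.
  Opposition Stay Credit: +629 days → 27 February 2007.
Terminal disclaimer: VP-757172 expires on the earlier of 10 March 2009 and 27 February 2007.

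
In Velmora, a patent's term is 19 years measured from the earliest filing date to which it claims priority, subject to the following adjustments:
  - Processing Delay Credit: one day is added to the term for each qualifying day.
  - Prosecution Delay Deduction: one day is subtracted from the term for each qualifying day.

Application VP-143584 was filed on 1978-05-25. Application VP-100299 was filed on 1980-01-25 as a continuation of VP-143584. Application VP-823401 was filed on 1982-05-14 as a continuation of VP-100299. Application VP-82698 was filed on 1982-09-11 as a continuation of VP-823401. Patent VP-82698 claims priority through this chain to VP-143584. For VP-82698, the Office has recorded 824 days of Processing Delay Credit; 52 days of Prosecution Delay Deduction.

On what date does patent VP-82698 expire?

Earliest priority filing: 25 May 1978.
Base term: 25 May 1978 + 19 years → 25 May 1997.
Processing Delay Credit: +824 days → 27 August 1999.
Prosecution Delay Deduction: −52 days → 6 July 1999.

1999-07-06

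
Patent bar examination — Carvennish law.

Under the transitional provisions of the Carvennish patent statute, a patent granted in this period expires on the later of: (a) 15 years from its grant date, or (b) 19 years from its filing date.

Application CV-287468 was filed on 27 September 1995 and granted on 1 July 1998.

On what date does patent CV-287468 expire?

2014-09-27

(a) grant + 15 years → 1 July 2013.
(b) filing + 19 years → 27 September 2014.
Later of the two: 27 September 2014.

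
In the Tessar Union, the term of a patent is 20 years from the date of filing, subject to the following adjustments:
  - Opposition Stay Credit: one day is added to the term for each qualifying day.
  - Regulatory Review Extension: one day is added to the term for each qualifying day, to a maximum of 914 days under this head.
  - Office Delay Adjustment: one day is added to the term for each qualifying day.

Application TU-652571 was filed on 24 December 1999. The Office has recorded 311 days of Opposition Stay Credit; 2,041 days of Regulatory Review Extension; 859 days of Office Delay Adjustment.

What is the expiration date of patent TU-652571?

Base term: filing date + 20 years → 24 December 2019.
Opposition Stay Credit: +311 days → 30 October 2020.
Regulatory Review Extension: 2041 days claimed exceeds the 914-day cap, so +914 days → 2 May 2023.
Office Delay Adjustment: +859 days → 7 September 2025.

2025-09-07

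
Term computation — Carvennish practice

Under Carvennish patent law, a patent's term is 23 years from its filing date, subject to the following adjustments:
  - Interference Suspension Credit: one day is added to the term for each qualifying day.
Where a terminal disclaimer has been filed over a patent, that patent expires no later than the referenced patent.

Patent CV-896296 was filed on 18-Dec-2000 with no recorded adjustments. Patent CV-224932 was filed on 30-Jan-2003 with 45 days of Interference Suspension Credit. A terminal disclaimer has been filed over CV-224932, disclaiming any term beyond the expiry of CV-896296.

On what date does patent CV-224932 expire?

December 18, 2023

Natural term of CV-224932:
  Base: filing + 23 years → 30 January 2026.
  Interference Suspension Credit: +45 days → 16 March 2026.
Expiry of referenced patent CV-896296:
  Base: filing + 23 years → 18 December 2023.
Terminal disclaimer: CV-224932 expires on the earlier of 16 March 2026 and 18 December 2023.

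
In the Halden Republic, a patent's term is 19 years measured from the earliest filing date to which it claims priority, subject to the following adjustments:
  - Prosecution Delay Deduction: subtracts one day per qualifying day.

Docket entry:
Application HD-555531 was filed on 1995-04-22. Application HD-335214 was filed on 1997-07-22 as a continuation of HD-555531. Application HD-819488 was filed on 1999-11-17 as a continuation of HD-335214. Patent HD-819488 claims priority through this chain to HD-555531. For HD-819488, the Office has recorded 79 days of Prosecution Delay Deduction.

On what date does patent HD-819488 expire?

February 2, 2014

Earliest priority filing: 22 April 1995.
Base term: 22 April 1995 + 19 years → 22 April 2014.
Prosecution Delay Deduction: −79 days → 2 February 2014.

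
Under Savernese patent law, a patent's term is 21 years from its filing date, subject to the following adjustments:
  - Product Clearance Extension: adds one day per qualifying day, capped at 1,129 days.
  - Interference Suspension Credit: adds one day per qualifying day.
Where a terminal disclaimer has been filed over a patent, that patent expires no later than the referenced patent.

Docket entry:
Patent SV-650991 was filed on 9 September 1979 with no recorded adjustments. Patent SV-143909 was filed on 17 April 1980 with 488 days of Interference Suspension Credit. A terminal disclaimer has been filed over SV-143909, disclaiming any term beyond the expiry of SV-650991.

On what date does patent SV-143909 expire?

Natural term of SV-143909:
  Base: filing + 21 years → 17 April 2001.
  Interference Suspension Credit: +488 days → 18 August 2002.
Expiry of referenced patent SV-650991:
  Base: filing + 21 years → 9 September 2000.
Terminal disclaimer: SV-143909 expires on the earlier of 18 August 2002 and 9 September 2000.

September 9, 2000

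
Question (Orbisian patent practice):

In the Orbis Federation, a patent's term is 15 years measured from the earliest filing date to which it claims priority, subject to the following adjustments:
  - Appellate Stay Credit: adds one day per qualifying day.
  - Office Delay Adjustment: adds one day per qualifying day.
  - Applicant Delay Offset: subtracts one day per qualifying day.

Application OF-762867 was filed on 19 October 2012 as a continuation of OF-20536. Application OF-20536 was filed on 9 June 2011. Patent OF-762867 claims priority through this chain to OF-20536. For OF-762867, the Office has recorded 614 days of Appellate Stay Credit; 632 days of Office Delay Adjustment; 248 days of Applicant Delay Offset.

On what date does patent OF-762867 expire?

Earliest priority filing: 9 June 2011.
Base term: 9 June 2011 + 15 years → 9 June 2026.
Appellate Stay Credit: +614 days → 13 February 2028.
Office Delay Adjustment: +632 days → 6 November 2029.
Applicant Delay Offset: −248 days → 3 March 2029.

2029-03-03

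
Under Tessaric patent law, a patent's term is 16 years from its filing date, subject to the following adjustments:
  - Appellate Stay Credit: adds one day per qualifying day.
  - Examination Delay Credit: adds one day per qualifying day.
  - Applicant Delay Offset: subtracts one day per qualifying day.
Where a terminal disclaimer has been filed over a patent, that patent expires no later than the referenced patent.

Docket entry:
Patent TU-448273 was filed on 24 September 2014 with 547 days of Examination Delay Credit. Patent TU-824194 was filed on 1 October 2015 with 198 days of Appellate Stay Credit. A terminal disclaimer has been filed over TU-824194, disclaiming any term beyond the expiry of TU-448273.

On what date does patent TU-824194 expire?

March 24, 2032

Natural term of TU-824194:
  Base: filing + 16 years → 1 October 2031.
  Appellate Stay Credit: +198 days → 16 April 2032.
Expiry of referenced patent TU-448273:
  Base: filing + 16 years → 24 September 2030.
  Examination Delay Credit: +547 days → 24 March 2032.
Terminal disclaimer: TU-824194 expires on the earlier of 16 April 2032 and 24 March 2032.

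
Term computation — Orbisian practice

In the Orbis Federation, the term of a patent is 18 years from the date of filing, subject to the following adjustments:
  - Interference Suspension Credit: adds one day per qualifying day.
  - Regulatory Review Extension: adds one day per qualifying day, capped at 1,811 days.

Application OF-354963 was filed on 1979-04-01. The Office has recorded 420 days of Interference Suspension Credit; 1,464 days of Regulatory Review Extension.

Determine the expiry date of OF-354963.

Base term: filing date + 18 years → 1 April 1997.
Interference Suspension Credit: +420 days → 26 May 1998.
Regulatory Review Extension: 1464 days (within the 1811-day cap) → +1464 days → 29 May 2002.

May 29, 2002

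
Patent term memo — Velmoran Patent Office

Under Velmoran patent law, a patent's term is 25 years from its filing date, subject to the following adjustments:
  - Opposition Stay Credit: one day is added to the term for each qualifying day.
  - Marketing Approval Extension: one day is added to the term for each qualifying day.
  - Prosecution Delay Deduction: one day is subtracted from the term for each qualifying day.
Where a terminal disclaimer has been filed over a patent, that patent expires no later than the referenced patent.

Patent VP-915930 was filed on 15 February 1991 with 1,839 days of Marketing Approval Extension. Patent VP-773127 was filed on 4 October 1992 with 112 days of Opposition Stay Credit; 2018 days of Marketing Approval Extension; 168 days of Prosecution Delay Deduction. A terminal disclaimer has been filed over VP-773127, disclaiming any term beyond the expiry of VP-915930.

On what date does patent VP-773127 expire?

February 27, 2021

Natural term of VP-773127:
  Base: filing + 25 years → 4 October 2017.
  Opposition Stay Credit: +112 days → 24 January 2018.
  Marketing Approval Extension: +2018 days → 4 August 2023.
  Prosecution Delay Deduction: −168 days → 17 February 2023.
Expiry of referenced patent VP-915930:
  Base: filing + 25 years → 15 February 2016.
  Marketing Approval Extension: +1839 days → 27 February 2021.
Terminal disclaimer: VP-773127 expires on the earlier of 17 February 2023 and 27 February 2021.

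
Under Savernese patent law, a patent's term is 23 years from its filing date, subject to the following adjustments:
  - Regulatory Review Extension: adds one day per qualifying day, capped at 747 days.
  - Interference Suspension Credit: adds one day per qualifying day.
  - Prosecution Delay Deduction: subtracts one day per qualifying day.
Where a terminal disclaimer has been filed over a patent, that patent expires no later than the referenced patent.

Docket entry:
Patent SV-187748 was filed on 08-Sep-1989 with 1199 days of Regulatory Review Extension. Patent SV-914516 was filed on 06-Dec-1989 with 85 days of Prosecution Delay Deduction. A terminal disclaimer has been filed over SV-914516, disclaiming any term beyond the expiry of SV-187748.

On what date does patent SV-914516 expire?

Natural term of SV-914516:
  Base: filing + 23 years → 6 December 2012.
  Prosecution Delay Deduction: −85 days → 12 September 2012.
Expiry of referenced patent SV-187748:
  Base: filing + 23 years → 8 September 2012.
  Regulatory Review Extension: 1199 days claimed exceeds the 747-day cap, so +747 days → 25 September 2014.
Terminal disclaimer: SV-914516 expires on the earlier of 12 September 2012 and 25 September 2014.

2012-09-12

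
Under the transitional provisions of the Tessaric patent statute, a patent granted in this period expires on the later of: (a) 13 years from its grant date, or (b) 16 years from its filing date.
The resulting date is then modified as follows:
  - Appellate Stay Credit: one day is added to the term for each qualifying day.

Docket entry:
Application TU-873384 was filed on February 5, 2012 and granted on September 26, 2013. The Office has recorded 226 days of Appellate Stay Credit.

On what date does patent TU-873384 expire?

2028-09-18

(a) grant + 13 years → 26 September 2026.
(b) filing + 16 years → 5 February 2028.
Later of the two: 5 February 2028.
Appellate Stay Credit: +226 days → 18 September 2028.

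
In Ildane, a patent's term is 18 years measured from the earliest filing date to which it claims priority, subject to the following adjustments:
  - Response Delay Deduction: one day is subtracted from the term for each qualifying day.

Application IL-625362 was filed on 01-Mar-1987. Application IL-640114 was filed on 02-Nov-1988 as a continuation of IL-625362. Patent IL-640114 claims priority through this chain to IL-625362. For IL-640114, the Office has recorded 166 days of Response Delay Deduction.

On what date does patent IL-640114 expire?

2004-09-16

Earliest priority filing: 1 March 1987.
Base term: 1 March 1987 + 18 years → 1 March 2005.
Response Delay Deduction: −166 days → 16 September 2004.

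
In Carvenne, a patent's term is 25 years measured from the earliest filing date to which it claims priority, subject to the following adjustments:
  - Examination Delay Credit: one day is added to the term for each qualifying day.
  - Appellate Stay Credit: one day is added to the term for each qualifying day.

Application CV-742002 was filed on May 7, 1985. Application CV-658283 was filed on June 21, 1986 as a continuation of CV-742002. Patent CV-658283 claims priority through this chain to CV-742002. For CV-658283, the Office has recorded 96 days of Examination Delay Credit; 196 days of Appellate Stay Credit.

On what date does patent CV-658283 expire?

Earliest priority filing: 7 May 1985.
Base term: 7 May 1985 + 25 years → 7 May 2010.
Examination Delay Credit: +96 days → 11 August 2010.
Appellate Stay Credit: +196 days → 23 February 2011.

2011-02-23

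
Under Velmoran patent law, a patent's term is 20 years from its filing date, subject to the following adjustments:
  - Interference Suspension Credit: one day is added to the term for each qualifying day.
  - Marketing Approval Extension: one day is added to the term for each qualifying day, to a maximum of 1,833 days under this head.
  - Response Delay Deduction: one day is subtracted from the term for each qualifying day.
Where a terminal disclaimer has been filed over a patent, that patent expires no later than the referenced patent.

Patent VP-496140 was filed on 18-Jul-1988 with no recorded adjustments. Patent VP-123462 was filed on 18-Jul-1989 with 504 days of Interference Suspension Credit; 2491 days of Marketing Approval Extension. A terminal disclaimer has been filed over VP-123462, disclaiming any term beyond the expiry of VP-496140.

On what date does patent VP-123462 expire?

July 18, 2008

Natural term of VP-123462:
  Base: filing + 20 years → 18 July 2009.
  Interference Suspension Credit: +504 days → 4 December 2010.
  Marketing Approval Extension: 2491 days claimed exceeds the 1833-day cap, so +1833 days → 11 December 2015.
Expiry of referenced patent VP-496140:
  Base: filing + 20 years → 18 July 2008.
Terminal disclaimer: VP-123462 expires on the earlier of 11 December 2015 and 18 July 2008.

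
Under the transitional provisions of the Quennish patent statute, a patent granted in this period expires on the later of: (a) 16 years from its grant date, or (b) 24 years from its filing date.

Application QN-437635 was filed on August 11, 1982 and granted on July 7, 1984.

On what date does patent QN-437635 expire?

(a) grant + 16 years → 7 July 2000.
(b) filing + 24 years → 11 August 2006.
Later of the two: 11 August 2006.

2006-08-11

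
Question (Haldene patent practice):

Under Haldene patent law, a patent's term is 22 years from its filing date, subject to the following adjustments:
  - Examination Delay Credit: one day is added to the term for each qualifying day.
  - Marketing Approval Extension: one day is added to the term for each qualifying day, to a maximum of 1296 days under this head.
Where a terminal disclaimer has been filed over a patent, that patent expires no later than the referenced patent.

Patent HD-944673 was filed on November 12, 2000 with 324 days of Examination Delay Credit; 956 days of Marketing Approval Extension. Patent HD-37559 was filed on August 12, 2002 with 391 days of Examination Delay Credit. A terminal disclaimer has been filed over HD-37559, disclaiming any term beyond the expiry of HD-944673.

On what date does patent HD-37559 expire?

Natural term of HD-37559:
  Base: filing + 22 years → 12 August 2024.
  Examination Delay Credit: +391 days → 7 September 2025.
Expiry of referenced patent HD-944673:
  Base: filing + 22 years → 12 November 2022.
  Examination Delay Credit: +324 days → 2 October 2023.
  Marketing Approval Extension: 956 days (within the 1296-day cap) → +956 days → 15 May 2026.
Terminal disclaimer: HD-37559 expires on the earlier of 7 September 2025 and 15 May 2026.

September 7, 2025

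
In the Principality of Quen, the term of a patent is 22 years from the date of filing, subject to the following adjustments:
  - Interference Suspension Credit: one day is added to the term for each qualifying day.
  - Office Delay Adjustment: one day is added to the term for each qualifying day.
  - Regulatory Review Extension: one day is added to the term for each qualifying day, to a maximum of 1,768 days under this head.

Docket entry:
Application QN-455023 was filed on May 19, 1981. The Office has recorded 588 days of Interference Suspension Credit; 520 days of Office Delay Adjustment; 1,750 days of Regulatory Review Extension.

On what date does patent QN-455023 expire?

2011-03-16

Base term: filing date + 22 years → 19 May 2003.
Interference Suspension Credit: +588 days → 27 December 2004.
Office Delay Adjustment: +520 days → 31 May 2006.
Regulatory Review Extension: 1750 days (within the 1768-day cap) → +1750 days → 16 March 2011.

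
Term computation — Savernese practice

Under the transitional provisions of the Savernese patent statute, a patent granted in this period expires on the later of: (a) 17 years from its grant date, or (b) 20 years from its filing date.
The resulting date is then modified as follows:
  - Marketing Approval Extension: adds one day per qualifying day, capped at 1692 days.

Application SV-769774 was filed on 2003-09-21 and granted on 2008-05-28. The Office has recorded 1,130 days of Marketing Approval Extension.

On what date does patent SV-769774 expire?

(a) grant + 17 years → 28 May 2025.
(b) filing + 20 years → 21 September 2023.
Later of the two: 28 May 2025.
Marketing Approval Extension: 1130 days (within the 1692-day cap) → +1130 days → 1 July 2028.

2028-07-01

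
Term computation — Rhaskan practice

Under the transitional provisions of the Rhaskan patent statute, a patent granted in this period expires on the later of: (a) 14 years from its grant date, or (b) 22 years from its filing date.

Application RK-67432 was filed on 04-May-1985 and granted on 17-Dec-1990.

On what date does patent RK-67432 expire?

May 4, 2007

(a) grant + 14 years → 17 December 2004.
(b) filing + 22 years → 4 May 2007.
Later of the two: 4 May 2007.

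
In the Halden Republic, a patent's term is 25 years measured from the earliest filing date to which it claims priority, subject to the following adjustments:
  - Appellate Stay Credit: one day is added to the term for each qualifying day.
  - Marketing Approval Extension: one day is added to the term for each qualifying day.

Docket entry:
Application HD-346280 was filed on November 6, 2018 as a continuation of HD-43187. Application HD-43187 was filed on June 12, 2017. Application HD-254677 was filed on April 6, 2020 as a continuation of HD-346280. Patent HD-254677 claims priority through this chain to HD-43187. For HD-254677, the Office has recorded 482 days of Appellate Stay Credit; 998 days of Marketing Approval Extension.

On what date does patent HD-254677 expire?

July 1, 2046

Earliest priority filing: 12 June 2017.
Base term: 12 June 2017 + 25 years → 12 June 2042.
Appellate Stay Credit: +482 days → 7 October 2043.
Marketing Approval Extension: +998 days → 1 July 2046.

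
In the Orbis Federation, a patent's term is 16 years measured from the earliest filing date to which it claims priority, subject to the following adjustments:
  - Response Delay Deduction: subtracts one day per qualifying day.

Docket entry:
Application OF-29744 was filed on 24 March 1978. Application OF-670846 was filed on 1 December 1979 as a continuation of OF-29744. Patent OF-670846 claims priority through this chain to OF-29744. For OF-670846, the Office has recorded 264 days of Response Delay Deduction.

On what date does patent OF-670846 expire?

1993-07-03

Earliest priority filing: 24 March 1978.
Base term: 24 March 1978 + 16 years → 24 March 1994.
Response Delay Deduction: −264 days → 3 July 1993.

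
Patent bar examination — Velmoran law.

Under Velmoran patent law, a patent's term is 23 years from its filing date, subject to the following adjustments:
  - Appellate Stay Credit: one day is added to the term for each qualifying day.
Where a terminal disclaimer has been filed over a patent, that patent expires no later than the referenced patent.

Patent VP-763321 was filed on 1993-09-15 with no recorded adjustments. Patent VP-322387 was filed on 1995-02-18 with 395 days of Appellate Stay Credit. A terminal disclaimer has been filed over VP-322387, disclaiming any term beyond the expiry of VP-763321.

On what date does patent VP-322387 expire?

Natural term of VP-322387:
  Base: filing + 23 years → 18 February 2018.
  Appellate Stay Credit: +395 days → 20 March 2019.
Expiry of referenced patent VP-763321:
  Base: filing + 23 years → 15 September 2016.
Terminal disclaimer: VP-322387 expires on the earlier of 20 March 2019 and 15 September 2016.

September 15, 2016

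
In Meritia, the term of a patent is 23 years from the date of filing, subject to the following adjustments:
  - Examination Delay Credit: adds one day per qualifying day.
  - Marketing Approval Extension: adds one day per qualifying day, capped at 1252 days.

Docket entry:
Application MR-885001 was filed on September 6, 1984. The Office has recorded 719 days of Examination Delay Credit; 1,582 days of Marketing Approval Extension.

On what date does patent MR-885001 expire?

Base term: filing date + 23 years → 6 September 2007.
Examination Delay Credit: +719 days → 25 August 2009.
Marketing Approval Extension: 1582 days claimed exceeds the 1252-day cap, so +1252 days → 28 January 2013.

January 28, 2013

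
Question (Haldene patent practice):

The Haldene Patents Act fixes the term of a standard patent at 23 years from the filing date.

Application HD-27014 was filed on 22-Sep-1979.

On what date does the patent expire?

Filing date + 23 years → 22 September 2002.

2002-09-22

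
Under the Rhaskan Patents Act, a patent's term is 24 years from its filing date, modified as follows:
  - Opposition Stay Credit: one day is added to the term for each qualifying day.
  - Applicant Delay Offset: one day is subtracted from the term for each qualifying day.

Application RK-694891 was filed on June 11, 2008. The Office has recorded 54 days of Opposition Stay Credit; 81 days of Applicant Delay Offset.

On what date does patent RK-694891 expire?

2032-05-15

Base term: filing date + 24 years → 11 June 2032.
Opposition Stay Credit: +54 days → 4 August 2032.
Applicant Delay Offset: −81 days → 15 May 2032.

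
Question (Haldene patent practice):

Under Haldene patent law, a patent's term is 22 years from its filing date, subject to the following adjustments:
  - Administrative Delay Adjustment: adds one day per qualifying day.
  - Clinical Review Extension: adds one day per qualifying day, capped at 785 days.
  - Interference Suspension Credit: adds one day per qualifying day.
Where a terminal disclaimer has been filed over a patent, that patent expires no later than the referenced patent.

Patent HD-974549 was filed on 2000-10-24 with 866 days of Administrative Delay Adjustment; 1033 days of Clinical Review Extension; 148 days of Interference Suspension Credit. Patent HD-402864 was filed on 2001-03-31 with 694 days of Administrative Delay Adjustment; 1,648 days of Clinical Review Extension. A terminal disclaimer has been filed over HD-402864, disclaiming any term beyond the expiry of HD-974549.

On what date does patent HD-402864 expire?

2027-04-18

Natural term of HD-402864:
  Base: filing + 22 years → 31 March 2023.
  Administrative Delay Adjustment: +694 days → 22 February 2025.
  Clinical Review Extension: 1648 days claimed exceeds the 785-day cap, so +785 days → 18 April 2027.
Expiry of referenced patent HD-974549:
  Base: filing + 22 years → 24 October 2022.
  Administrative Delay Adjustment: +866 days → 8 March 2025.
  Clinical Review Extension: 1033 days claimed exceeds the 785-day cap, so +785 days → 2 May 2027.
  Interference Suspension Credit: +148 days → 27 September 2027.
Terminal disclaimer: HD-402864 expires on the earlier of 18 April 2027 and 27 September 2027.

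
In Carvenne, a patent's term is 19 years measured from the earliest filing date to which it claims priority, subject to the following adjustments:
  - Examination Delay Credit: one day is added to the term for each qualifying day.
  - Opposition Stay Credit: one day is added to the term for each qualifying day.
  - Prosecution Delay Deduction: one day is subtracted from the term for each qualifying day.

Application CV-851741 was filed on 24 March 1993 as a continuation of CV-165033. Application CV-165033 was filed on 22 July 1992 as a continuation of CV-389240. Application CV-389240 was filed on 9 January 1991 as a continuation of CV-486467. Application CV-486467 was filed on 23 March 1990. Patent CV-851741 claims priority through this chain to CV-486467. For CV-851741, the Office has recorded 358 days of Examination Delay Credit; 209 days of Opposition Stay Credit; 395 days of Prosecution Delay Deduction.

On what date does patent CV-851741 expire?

Earliest priority filing: 23 March 1990.
Base term: 23 March 1990 + 19 years → 23 March 2009.
Examination Delay Credit: +358 days → 16 March 2010.
Opposition Stay Credit: +209 days → 11 October 2010.
Prosecution Delay Deduction: −395 days → 11 September 2009.

September 11, 2009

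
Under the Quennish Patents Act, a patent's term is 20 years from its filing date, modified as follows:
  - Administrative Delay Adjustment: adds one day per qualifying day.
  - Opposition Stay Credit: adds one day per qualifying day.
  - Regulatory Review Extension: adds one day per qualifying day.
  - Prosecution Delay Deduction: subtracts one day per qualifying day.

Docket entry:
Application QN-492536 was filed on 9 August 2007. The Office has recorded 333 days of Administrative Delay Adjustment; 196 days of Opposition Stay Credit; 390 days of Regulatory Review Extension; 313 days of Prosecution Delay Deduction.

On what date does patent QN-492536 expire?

April 6, 2029

Base term: filing date + 20 years → 9 August 2027.
Administrative Delay Adjustment: +333 days → 7 July 2028.
Opposition Stay Credit: +196 days → 19 January 2029.
Regulatory Review Extension: +390 days → 13 February 2030.
Prosecution Delay Deduction: −313 days → 6 April 2029.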